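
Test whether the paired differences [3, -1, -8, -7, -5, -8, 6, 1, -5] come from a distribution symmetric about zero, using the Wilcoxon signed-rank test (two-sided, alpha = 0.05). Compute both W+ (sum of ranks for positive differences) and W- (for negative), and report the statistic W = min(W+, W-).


Step 1: Drop any zero differences (none here) and take |d_i|.
|d| = [3, 1, 8, 7, 5, 8, 6, 1, 5]
Step 2: Midrank |d_i| (ties get averaged ranks).
ranks: |3|->3, |1|->1.5, |8|->8.5, |7|->7, |5|->4.5, |8|->8.5, |6|->6, |1|->1.5, |5|->4.5
Step 3: Attach original signs; sum ranks with positive sign and with negative sign.
W+ = 3 + 6 + 1.5 = 10.5
W- = 1.5 + 8.5 + 7 + 4.5 + 8.5 + 4.5 = 34.5
(Check: W+ + W- = 45 should equal n(n+1)/2 = 45.)
Step 4: Test statistic W = min(W+, W-) = 10.5.
Step 5: Ties in |d|, so use the tie-corrected normal approximation.
        E[W] = n(n+1)/4 = 9*10/4 = 22.5.
        Tie groups: |d|=1 (t=2), |d|=5 (t=2), |d|=8 (t=2); sum(t^3 - t) = 18.
        Var[W] = n(n+1)(2n+1)/24 - sum(t^3-t)/48 = 1710/24 - 18/48 = 70.875.
        z = (W - E[W]) / sqrt(Var[W]) = (10.5 - 22.5) / 8.4187 = -1.4254.
        Two-sided p = 2*Phi(z) = 0.154044.
Step 6: alpha = 0.05. fail to reject H0.

W+ = 10.5, W- = 34.5, W = min = 10.5, p = 0.154044, fail to reject H0.


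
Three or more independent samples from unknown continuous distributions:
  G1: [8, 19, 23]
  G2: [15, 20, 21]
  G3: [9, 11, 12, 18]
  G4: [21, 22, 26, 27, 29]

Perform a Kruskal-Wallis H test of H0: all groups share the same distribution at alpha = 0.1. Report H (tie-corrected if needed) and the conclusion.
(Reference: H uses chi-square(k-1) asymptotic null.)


Step 1: Combine all N = 15 observations and assign midranks.
sorted (value, group, rank): (8,G1,1), (9,G3,2), (11,G3,3), (12,G3,4), (15,G2,5), (18,G3,6), (19,G1,7), (20,G2,8), (21,G2,9.5), (21,G4,9.5), (22,G4,11), (23,G1,12), (26,G4,13), (27,G4,14), (29,G4,15)
Step 2: Sum ranks within each group.
R_1 = 20 (n_1 = 3)
R_2 = 22.5 (n_2 = 3)
R_3 = 15 (n_3 = 4)
R_4 = 62.5 (n_4 = 5)
Step 3: H = 12/(N(N+1)) * sum(R_i^2/n_i) - 3(N+1)
     = 12/(15*16) * (20^2/3 + 22.5^2/3 + 15^2/4 + 62.5^2/5) - 3*16
     = 0.050000 * 1139.58 - 48
     = 8.979167.
Step 4: Ties present; correction factor C = 1 - 6/(15^3 - 15) = 0.998214. Corrected H = 8.979167 / 0.998214 = 8.995230.
Step 5: Under H0, H ~ chi^2(3); p-value = 0.029354.
Step 6: alpha = 0.1. reject H0.

H = 8.9952, df = 3, p = 0.029354, reject H0.


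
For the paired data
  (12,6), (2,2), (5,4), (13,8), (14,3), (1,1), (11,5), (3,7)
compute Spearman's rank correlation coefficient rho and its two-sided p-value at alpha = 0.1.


Step 1: Rank x and y separately (midranks; no ties here).
rank(x): 12->6, 2->2, 5->4, 13->7, 14->8, 1->1, 11->5, 3->3
rank(y): 6->6, 2->2, 4->4, 8->8, 3->3, 1->1, 5->5, 7->7
Step 2: d_i = R_x(i) - R_y(i); compute d_i^2.
  (6-6)^2=0, (2-2)^2=0, (4-4)^2=0, (7-8)^2=1, (8-3)^2=25, (1-1)^2=0, (5-5)^2=0, (3-7)^2=16
sum(d^2) = 42.
Step 3: rho = 1 - 6*42 / (8*(8^2 - 1)) = 1 - 252/504 = 0.500000.
Step 4: Under H0, t = rho * sqrt((n-2)/(1-rho^2)) = 1.4142 ~ t(6).
Step 5: Two-sided p-value from the t-distribution with 6 df = 0.207031.
Step 6: alpha = 0.1. fail to reject H0.

rho = 0.5000, p = 0.207031, fail to reject H0 at alpha = 0.1.


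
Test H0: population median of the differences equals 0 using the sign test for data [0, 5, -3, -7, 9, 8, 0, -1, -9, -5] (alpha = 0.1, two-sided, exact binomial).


Step 1: Discard zero differences. Original n = 10; n_eff = number of nonzero differences = 8.
Nonzero differences (with sign): +5, -3, -7, +9, +8, -1, -9, -5
Step 2: Count signs: positive = 3, negative = 5.
Step 3: Under H0: P(positive) = 0.5, so the number of positives S ~ Bin(8, 0.5).
Step 4: Two-sided exact p-value = sum of Bin(8,0.5) probabilities at or below the observed probability = 0.726562.
Step 5: alpha = 0.1. fail to reject H0.

n_eff = 8, pos = 3, neg = 5, p = 0.726562, fail to reject H0.


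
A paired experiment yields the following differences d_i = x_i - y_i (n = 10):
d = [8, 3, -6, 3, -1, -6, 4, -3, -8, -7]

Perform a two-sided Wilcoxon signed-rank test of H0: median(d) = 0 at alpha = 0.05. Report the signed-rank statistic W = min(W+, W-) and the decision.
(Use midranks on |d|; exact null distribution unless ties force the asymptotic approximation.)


Step 1: Drop any zero differences (none here) and take |d_i|.
|d| = [8, 3, 6, 3, 1, 6, 4, 3, 8, 7]
Step 2: Midrank |d_i| (ties get averaged ranks).
ranks: |8|->9.5, |3|->3, |6|->6.5, |3|->3, |1|->1, |6|->6.5, |4|->5, |3|->3, |8|->9.5, |7|->8
Step 3: Attach original signs; sum ranks with positive sign and with negative sign.
W+ = 9.5 + 3 + 3 + 5 = 20.5
W- = 6.5 + 1 + 6.5 + 3 + 9.5 + 8 = 34.5
(Check: W+ + W- = 55 should equal n(n+1)/2 = 55.)
Step 4: Test statistic W = min(W+, W-) = 20.5.
Step 5: Ties in |d|, so use the tie-corrected normal approximation.
        E[W] = n(n+1)/4 = 10*11/4 = 27.5.
        Tie groups: |d|=3 (t=3), |d|=6 (t=2), |d|=8 (t=2); sum(t^3 - t) = 36.
        Var[W] = n(n+1)(2n+1)/24 - sum(t^3-t)/48 = 2310/24 - 36/48 = 95.5.
        z = (W - E[W]) / sqrt(Var[W]) = (20.5 - 27.5) / 9.7724 = -0.7163.
        Two-sided p = 2*Phi(z) = 0.473805.
Step 6: alpha = 0.05. fail to reject H0.

W+ = 20.5, W- = 34.5, W = min = 20.5, p = 0.473805, fail to reject H0.


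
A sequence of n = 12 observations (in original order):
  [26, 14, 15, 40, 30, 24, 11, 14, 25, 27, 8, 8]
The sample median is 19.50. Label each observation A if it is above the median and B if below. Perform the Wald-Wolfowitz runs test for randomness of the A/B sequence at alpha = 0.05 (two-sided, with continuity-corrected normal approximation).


Step 1: Compute median = 19.50; label A = above, B = below.
Labels in order: ABBAAABBAABB  (n_A = 6, n_B = 6)
Step 2: Count runs R = 6.
Step 3: Under H0 (random ordering), E[R] = 2*n_A*n_B/(n_A+n_B) + 1 = 2*6*6/12 + 1 = 7.0000.
        Var[R] = 2*n_A*n_B*(2*n_A*n_B - n_A - n_B) / ((n_A+n_B)^2 * (n_A+n_B-1)) = 4320/1584 = 2.7273.
        SD[R] = 1.6514.
Step 4: Continuity-corrected z = (R + 0.5 - E[R]) / SD[R] = (6 + 0.5 - 7.0000) / 1.6514 = -0.3028.
Step 5: Two-sided p-value via normal approximation = 2*(1 - Phi(|z|)) = 0.762069.
Step 6: alpha = 0.05. fail to reject H0.

R = 6, z = -0.3028, p = 0.762069, fail to reject H0.


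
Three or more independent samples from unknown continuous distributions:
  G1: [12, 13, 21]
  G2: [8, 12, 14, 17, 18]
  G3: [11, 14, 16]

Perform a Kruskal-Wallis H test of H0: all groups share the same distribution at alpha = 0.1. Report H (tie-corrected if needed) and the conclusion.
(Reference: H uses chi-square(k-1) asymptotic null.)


Step 1: Combine all N = 11 observations and assign midranks.
sorted (value, group, rank): (8,G2,1), (11,G3,2), (12,G1,3.5), (12,G2,3.5), (13,G1,5), (14,G2,6.5), (14,G3,6.5), (16,G3,8), (17,G2,9), (18,G2,10), (21,G1,11)
Step 2: Sum ranks within each group.
R_1 = 19.5 (n_1 = 3)
R_2 = 30 (n_2 = 5)
R_3 = 16.5 (n_3 = 3)
Step 3: H = 12/(N(N+1)) * sum(R_i^2/n_i) - 3(N+1)
     = 12/(11*12) * (19.5^2/3 + 30^2/5 + 16.5^2/3) - 3*12
     = 0.090909 * 397.5 - 36
     = 0.136364.
Step 4: Ties present; correction factor C = 1 - 12/(11^3 - 11) = 0.990909. Corrected H = 0.136364 / 0.990909 = 0.137615.
Step 5: Under H0, H ~ chi^2(2); p-value = 0.933507.
Step 6: alpha = 0.1. fail to reject H0.

H = 0.1376, df = 2, p = 0.933507, fail to reject H0.


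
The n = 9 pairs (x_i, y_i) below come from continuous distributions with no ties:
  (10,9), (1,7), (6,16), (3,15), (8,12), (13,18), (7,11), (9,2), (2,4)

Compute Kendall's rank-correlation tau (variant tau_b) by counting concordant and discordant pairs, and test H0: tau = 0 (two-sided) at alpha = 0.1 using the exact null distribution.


Step 1: Enumerate the 36 unordered pairs (i,j) with i<j and classify each by sign(x_j-x_i) * sign(y_j-y_i).
  (1,2):dx=-9,dy=-2->C; (1,3):dx=-4,dy=+7->D; (1,4):dx=-7,dy=+6->D; (1,5):dx=-2,dy=+3->D
  (1,6):dx=+3,dy=+9->C; (1,7):dx=-3,dy=+2->D; (1,8):dx=-1,dy=-7->C; (1,9):dx=-8,dy=-5->C
  (2,3):dx=+5,dy=+9->C; (2,4):dx=+2,dy=+8->C; (2,5):dx=+7,dy=+5->C; (2,6):dx=+12,dy=+11->C
  (2,7):dx=+6,dy=+4->C; (2,8):dx=+8,dy=-5->D; (2,9):dx=+1,dy=-3->D; (3,4):dx=-3,dy=-1->C
  (3,5):dx=+2,dy=-4->D; (3,6):dx=+7,dy=+2->C; (3,7):dx=+1,dy=-5->D; (3,8):dx=+3,dy=-14->D
  (3,9):dx=-4,dy=-12->C; (4,5):dx=+5,dy=-3->D; (4,6):dx=+10,dy=+3->C; (4,7):dx=+4,dy=-4->D
  (4,8):dx=+6,dy=-13->D; (4,9):dx=-1,dy=-11->C; (5,6):dx=+5,dy=+6->C; (5,7):dx=-1,dy=-1->C
  (5,8):dx=+1,dy=-10->D; (5,9):dx=-6,dy=-8->C; (6,7):dx=-6,dy=-7->C; (6,8):dx=-4,dy=-16->C
  (6,9):dx=-11,dy=-14->C; (7,8):dx=+2,dy=-9->D; (7,9):dx=-5,dy=-7->C; (8,9):dx=-7,dy=+2->D
Step 2: C = 21, D = 15, total pairs = 36.
Step 3: tau = (C - D)/(n(n-1)/2) = (21 - 15)/36 = 0.166667.
Step 4: Exact two-sided p-value (enumerate n! = 362880 permutations of y under H0): p = 0.612202.
Step 5: alpha = 0.1. fail to reject H0.

tau_b = 0.1667 (C=21, D=15), p = 0.612202, fail to reject H0.


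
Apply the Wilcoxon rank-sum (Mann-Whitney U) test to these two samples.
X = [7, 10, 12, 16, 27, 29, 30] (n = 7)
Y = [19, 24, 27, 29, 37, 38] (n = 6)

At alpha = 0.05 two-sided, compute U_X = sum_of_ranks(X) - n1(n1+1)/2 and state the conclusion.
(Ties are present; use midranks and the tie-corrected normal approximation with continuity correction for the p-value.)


Step 1: Combine and sort all 13 observations; assign midranks.
sorted (value, group): (7,X), (10,X), (12,X), (16,X), (19,Y), (24,Y), (27,X), (27,Y), (29,X), (29,Y), (30,X), (37,Y), (38,Y)
ranks: 7->1, 10->2, 12->3, 16->4, 19->5, 24->6, 27->7.5, 27->7.5, 29->9.5, 29->9.5, 30->11, 37->12, 38->13
Step 2: Rank sum for X: R1 = 1 + 2 + 3 + 4 + 7.5 + 9.5 + 11 = 38.
Step 3: U_X = R1 - n1(n1+1)/2 = 38 - 7*8/2 = 38 - 28 = 10.
       U_Y = n1*n2 - U_X = 42 - 10 = 32.
Step 4: Ties are present, so use the tie-corrected normal approximation (with continuity correction) for the p-value.
Step 5: p-value = 0.132546; compare to alpha = 0.05. fail to reject H0.

U_X = 10, p = 0.132546, fail to reject H0 at alpha = 0.05.


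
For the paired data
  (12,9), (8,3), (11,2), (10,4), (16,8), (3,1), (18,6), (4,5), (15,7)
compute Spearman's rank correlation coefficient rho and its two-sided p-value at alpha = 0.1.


Step 1: Rank x and y separately (midranks; no ties here).
rank(x): 12->6, 8->3, 11->5, 10->4, 16->8, 3->1, 18->9, 4->2, 15->7
rank(y): 9->9, 3->3, 2->2, 4->4, 8->8, 1->1, 6->6, 5->5, 7->7
Step 2: d_i = R_x(i) - R_y(i); compute d_i^2.
  (6-9)^2=9, (3-3)^2=0, (5-2)^2=9, (4-4)^2=0, (8-8)^2=0, (1-1)^2=0, (9-6)^2=9, (2-5)^2=9, (7-7)^2=0
sum(d^2) = 36.
Step 3: rho = 1 - 6*36 / (9*(9^2 - 1)) = 1 - 216/720 = 0.700000.
Step 4: Under H0, t = rho * sqrt((n-2)/(1-rho^2)) = 2.5934 ~ t(7).
Step 5: Two-sided p-value from the t-distribution with 7 df = 0.035770.
Step 6: alpha = 0.1. reject H0.

rho = 0.7000, p = 0.035770, reject H0 at alpha = 0.1.


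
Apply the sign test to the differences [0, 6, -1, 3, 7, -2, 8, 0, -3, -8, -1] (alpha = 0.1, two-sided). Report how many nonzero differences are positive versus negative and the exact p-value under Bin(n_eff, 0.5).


Step 1: Discard zero differences. Original n = 11; n_eff = number of nonzero differences = 9.
Nonzero differences (with sign): +6, -1, +3, +7, -2, +8, -3, -8, -1
Step 2: Count signs: positive = 4, negative = 5.
Step 3: Under H0: P(positive) = 0.5, so the number of positives S ~ Bin(9, 0.5).
Step 4: Two-sided exact p-value = sum of Bin(9,0.5) probabilities at or below the observed probability = 1.000000.
Step 5: alpha = 0.1. fail to reject H0.

n_eff = 9, pos = 4, neg = 5, p = 1.000000, fail to reject H0.


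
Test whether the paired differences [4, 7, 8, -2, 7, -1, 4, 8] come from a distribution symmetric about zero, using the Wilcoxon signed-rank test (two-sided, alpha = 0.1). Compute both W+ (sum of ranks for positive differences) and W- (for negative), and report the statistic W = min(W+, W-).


Step 1: Drop any zero differences (none here) and take |d_i|.
|d| = [4, 7, 8, 2, 7, 1, 4, 8]
Step 2: Midrank |d_i| (ties get averaged ranks).
ranks: |4|->3.5, |7|->5.5, |8|->7.5, |2|->2, |7|->5.5, |1|->1, |4|->3.5, |8|->7.5
Step 3: Attach original signs; sum ranks with positive sign and with negative sign.
W+ = 3.5 + 5.5 + 7.5 + 5.5 + 3.5 + 7.5 = 33
W- = 2 + 1 = 3
(Check: W+ + W- = 36 should equal n(n+1)/2 = 36.)
Step 4: Test statistic W = min(W+, W-) = 3.
Step 5: Ties in |d|, so use the tie-corrected normal approximation.
        E[W] = n(n+1)/4 = 8*9/4 = 18.
        Tie groups: |d|=4 (t=2), |d|=7 (t=2), |d|=8 (t=2); sum(t^3 - t) = 18.
        Var[W] = n(n+1)(2n+1)/24 - sum(t^3-t)/48 = 1224/24 - 18/48 = 50.625.
        z = (W - E[W]) / sqrt(Var[W]) = (3 - 18) / 7.1151 = -2.1082.
        Two-sided p = 2*Phi(z) = 0.035015.
Step 6: alpha = 0.1. reject H0.

W+ = 33, W- = 3, W = min = 3, p = 0.035015, reject H0.


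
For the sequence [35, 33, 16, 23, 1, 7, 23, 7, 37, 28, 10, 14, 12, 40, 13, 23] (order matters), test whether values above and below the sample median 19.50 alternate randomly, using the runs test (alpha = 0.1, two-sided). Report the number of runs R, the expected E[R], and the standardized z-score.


Step 1: Compute median = 19.50; label A = above, B = below.
Labels in order: AABABBABAABBBABA  (n_A = 8, n_B = 8)
Step 2: Count runs R = 11.
Step 3: Under H0 (random ordering), E[R] = 2*n_A*n_B/(n_A+n_B) + 1 = 2*8*8/16 + 1 = 9.0000.
        Var[R] = 2*n_A*n_B*(2*n_A*n_B - n_A - n_B) / ((n_A+n_B)^2 * (n_A+n_B-1)) = 14336/3840 = 3.7333.
        SD[R] = 1.9322.
Step 4: Continuity-corrected z = (R - 0.5 - E[R]) / SD[R] = (11 - 0.5 - 9.0000) / 1.9322 = 0.7763.
Step 5: Two-sided p-value via normal approximation = 2*(1 - Phi(|z|)) = 0.437558.
Step 6: alpha = 0.1. fail to reject H0.

R = 11, z = 0.7763, p = 0.437558, fail to reject H0.


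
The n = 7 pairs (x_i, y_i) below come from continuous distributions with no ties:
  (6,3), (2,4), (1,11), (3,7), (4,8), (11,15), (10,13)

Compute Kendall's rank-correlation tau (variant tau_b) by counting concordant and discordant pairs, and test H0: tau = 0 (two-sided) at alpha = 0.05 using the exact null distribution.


Step 1: Enumerate the 21 unordered pairs (i,j) with i<j and classify each by sign(x_j-x_i) * sign(y_j-y_i).
  (1,2):dx=-4,dy=+1->D; (1,3):dx=-5,dy=+8->D; (1,4):dx=-3,dy=+4->D; (1,5):dx=-2,dy=+5->D
  (1,6):dx=+5,dy=+12->C; (1,7):dx=+4,dy=+10->C; (2,3):dx=-1,dy=+7->D; (2,4):dx=+1,dy=+3->C
  (2,5):dx=+2,dy=+4->C; (2,6):dx=+9,dy=+11->C; (2,7):dx=+8,dy=+9->C; (3,4):dx=+2,dy=-4->D
  (3,5):dx=+3,dy=-3->D; (3,6):dx=+10,dy=+4->C; (3,7):dx=+9,dy=+2->C; (4,5):dx=+1,dy=+1->C
  (4,6):dx=+8,dy=+8->C; (4,7):dx=+7,dy=+6->C; (5,6):dx=+7,dy=+7->C; (5,7):dx=+6,dy=+5->C
  (6,7):dx=-1,dy=-2->C
Step 2: C = 14, D = 7, total pairs = 21.
Step 3: tau = (C - D)/(n(n-1)/2) = (14 - 7)/21 = 0.333333.
Step 4: Exact two-sided p-value (enumerate n! = 5040 permutations of y under H0): p = 0.381349.
Step 5: alpha = 0.05. fail to reject H0.

tau_b = 0.3333 (C=14, D=7), p = 0.381349, fail to reject H0.


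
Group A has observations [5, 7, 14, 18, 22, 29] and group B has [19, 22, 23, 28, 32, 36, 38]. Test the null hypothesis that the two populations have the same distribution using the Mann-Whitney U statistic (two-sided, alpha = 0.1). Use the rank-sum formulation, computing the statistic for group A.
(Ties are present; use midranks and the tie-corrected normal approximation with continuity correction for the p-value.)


Step 1: Combine and sort all 13 observations; assign midranks.
sorted (value, group): (5,X), (7,X), (14,X), (18,X), (19,Y), (22,X), (22,Y), (23,Y), (28,Y), (29,X), (32,Y), (36,Y), (38,Y)
ranks: 5->1, 7->2, 14->3, 18->4, 19->5, 22->6.5, 22->6.5, 23->8, 28->9, 29->10, 32->11, 36->12, 38->13
Step 2: Rank sum for X: R1 = 1 + 2 + 3 + 4 + 6.5 + 10 = 26.5.
Step 3: U_X = R1 - n1(n1+1)/2 = 26.5 - 6*7/2 = 26.5 - 21 = 5.5.
       U_Y = n1*n2 - U_X = 42 - 5.5 = 36.5.
Step 4: Ties are present, so use the tie-corrected normal approximation (with continuity correction) for the p-value.
Step 5: p-value = 0.031888; compare to alpha = 0.1. reject H0.

U_X = 5.5, p = 0.031888, reject H0 at alpha = 0.1.


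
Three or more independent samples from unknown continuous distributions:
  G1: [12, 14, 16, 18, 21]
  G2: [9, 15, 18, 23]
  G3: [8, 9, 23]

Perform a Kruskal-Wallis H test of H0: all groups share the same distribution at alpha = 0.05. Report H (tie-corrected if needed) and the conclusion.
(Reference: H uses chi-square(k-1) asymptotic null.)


Step 1: Combine all N = 12 observations and assign midranks.
sorted (value, group, rank): (8,G3,1), (9,G2,2.5), (9,G3,2.5), (12,G1,4), (14,G1,5), (15,G2,6), (16,G1,7), (18,G1,8.5), (18,G2,8.5), (21,G1,10), (23,G2,11.5), (23,G3,11.5)
Step 2: Sum ranks within each group.
R_1 = 34.5 (n_1 = 5)
R_2 = 28.5 (n_2 = 4)
R_3 = 15 (n_3 = 3)
Step 3: H = 12/(N(N+1)) * sum(R_i^2/n_i) - 3(N+1)
     = 12/(12*13) * (34.5^2/5 + 28.5^2/4 + 15^2/3) - 3*13
     = 0.076923 * 516.112 - 39
     = 0.700962.
Step 4: Ties present; correction factor C = 1 - 18/(12^3 - 12) = 0.989510. Corrected H = 0.700962 / 0.989510 = 0.708392.
Step 5: Under H0, H ~ chi^2(2); p-value = 0.701737.
Step 6: alpha = 0.05. fail to reject H0.

H = 0.7084, df = 2, p = 0.701737, fail to reject H0.


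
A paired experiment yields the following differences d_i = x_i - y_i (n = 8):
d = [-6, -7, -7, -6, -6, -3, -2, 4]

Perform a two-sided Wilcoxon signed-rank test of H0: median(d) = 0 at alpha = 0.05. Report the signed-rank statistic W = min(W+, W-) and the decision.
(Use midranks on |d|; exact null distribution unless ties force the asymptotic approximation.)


Step 1: Drop any zero differences (none here) and take |d_i|.
|d| = [6, 7, 7, 6, 6, 3, 2, 4]
Step 2: Midrank |d_i| (ties get averaged ranks).
ranks: |6|->5, |7|->7.5, |7|->7.5, |6|->5, |6|->5, |3|->2, |2|->1, |4|->3
Step 3: Attach original signs; sum ranks with positive sign and with negative sign.
W+ = 3 = 3
W- = 5 + 7.5 + 7.5 + 5 + 5 + 2 + 1 = 33
(Check: W+ + W- = 36 should equal n(n+1)/2 = 36.)
Step 4: Test statistic W = min(W+, W-) = 3.
Step 5: Ties in |d|, so use the tie-corrected normal approximation.
        E[W] = n(n+1)/4 = 8*9/4 = 18.
        Tie groups: |d|=6 (t=3), |d|=7 (t=2); sum(t^3 - t) = 30.
        Var[W] = n(n+1)(2n+1)/24 - sum(t^3-t)/48 = 1224/24 - 30/48 = 50.375.
        z = (W - E[W]) / sqrt(Var[W]) = (3 - 18) / 7.0975 = -2.1134.
        Two-sided p = 2*Phi(z) = 0.034566.
Step 6: alpha = 0.05. reject H0.

W+ = 3, W- = 33, W = min = 3, p = 0.034566, reject H0.


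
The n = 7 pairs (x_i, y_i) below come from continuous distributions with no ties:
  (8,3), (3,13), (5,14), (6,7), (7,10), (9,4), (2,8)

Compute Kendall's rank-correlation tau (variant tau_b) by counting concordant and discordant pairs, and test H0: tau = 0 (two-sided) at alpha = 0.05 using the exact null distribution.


Step 1: Enumerate the 21 unordered pairs (i,j) with i<j and classify each by sign(x_j-x_i) * sign(y_j-y_i).
  (1,2):dx=-5,dy=+10->D; (1,3):dx=-3,dy=+11->D; (1,4):dx=-2,dy=+4->D; (1,5):dx=-1,dy=+7->D
  (1,6):dx=+1,dy=+1->C; (1,7):dx=-6,dy=+5->D; (2,3):dx=+2,dy=+1->C; (2,4):dx=+3,dy=-6->D
  (2,5):dx=+4,dy=-3->D; (2,6):dx=+6,dy=-9->D; (2,7):dx=-1,dy=-5->C; (3,4):dx=+1,dy=-7->D
  (3,5):dx=+2,dy=-4->D; (3,6):dx=+4,dy=-10->D; (3,7):dx=-3,dy=-6->C; (4,5):dx=+1,dy=+3->C
  (4,6):dx=+3,dy=-3->D; (4,7):dx=-4,dy=+1->D; (5,6):dx=+2,dy=-6->D; (5,7):dx=-5,dy=-2->C
  (6,7):dx=-7,dy=+4->D
Step 2: C = 6, D = 15, total pairs = 21.
Step 3: tau = (C - D)/(n(n-1)/2) = (6 - 15)/21 = -0.428571.
Step 4: Exact two-sided p-value (enumerate n! = 5040 permutations of y under H0): p = 0.238889.
Step 5: alpha = 0.05. fail to reject H0.

tau_b = -0.4286 (C=6, D=15), p = 0.238889, fail to reject H0.


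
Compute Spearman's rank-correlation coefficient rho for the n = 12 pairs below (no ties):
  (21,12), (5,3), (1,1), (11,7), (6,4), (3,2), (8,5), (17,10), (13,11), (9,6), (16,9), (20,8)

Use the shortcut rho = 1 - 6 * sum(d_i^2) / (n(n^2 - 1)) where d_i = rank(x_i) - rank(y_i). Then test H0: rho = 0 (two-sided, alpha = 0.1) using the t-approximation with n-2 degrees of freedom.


Step 1: Rank x and y separately (midranks; no ties here).
rank(x): 21->12, 5->3, 1->1, 11->7, 6->4, 3->2, 8->5, 17->10, 13->8, 9->6, 16->9, 20->11
rank(y): 12->12, 3->3, 1->1, 7->7, 4->4, 2->2, 5->5, 10->10, 11->11, 6->6, 9->9, 8->8
Step 2: d_i = R_x(i) - R_y(i); compute d_i^2.
  (12-12)^2=0, (3-3)^2=0, (1-1)^2=0, (7-7)^2=0, (4-4)^2=0, (2-2)^2=0, (5-5)^2=0, (10-10)^2=0, (8-11)^2=9, (6-6)^2=0, (9-9)^2=0, (11-8)^2=9
sum(d^2) = 18.
Step 3: rho = 1 - 6*18 / (12*(12^2 - 1)) = 1 - 108/1716 = 0.937063.
Step 4: Under H0, t = rho * sqrt((n-2)/(1-rho^2)) = 8.4868 ~ t(10).
Step 5: Two-sided p-value from the t-distribution with 10 df = 0.000007.
Step 6: alpha = 0.1. reject H0.

rho = 0.9371, p = 0.000007, reject H0 at alpha = 0.1.


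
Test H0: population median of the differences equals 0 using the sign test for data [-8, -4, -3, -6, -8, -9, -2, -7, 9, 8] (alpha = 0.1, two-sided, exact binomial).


Step 1: Discard zero differences. Original n = 10; n_eff = number of nonzero differences = 10.
Nonzero differences (with sign): -8, -4, -3, -6, -8, -9, -2, -7, +9, +8
Step 2: Count signs: positive = 2, negative = 8.
Step 3: Under H0: P(positive) = 0.5, so the number of positives S ~ Bin(10, 0.5).
Step 4: Two-sided exact p-value = sum of Bin(10,0.5) probabilities at or below the observed probability = 0.109375.
Step 5: alpha = 0.1. fail to reject H0.

n_eff = 10, pos = 2, neg = 8, p = 0.109375, fail to reject H0.


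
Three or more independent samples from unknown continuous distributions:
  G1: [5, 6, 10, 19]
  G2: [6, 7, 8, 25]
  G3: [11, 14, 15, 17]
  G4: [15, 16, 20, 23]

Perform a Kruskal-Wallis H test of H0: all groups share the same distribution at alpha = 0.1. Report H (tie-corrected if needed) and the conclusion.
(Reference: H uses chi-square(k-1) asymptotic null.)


Step 1: Combine all N = 16 observations and assign midranks.
sorted (value, group, rank): (5,G1,1), (6,G1,2.5), (6,G2,2.5), (7,G2,4), (8,G2,5), (10,G1,6), (11,G3,7), (14,G3,8), (15,G3,9.5), (15,G4,9.5), (16,G4,11), (17,G3,12), (19,G1,13), (20,G4,14), (23,G4,15), (25,G2,16)
Step 2: Sum ranks within each group.
R_1 = 22.5 (n_1 = 4)
R_2 = 27.5 (n_2 = 4)
R_3 = 36.5 (n_3 = 4)
R_4 = 49.5 (n_4 = 4)
Step 3: H = 12/(N(N+1)) * sum(R_i^2/n_i) - 3(N+1)
     = 12/(16*17) * (22.5^2/4 + 27.5^2/4 + 36.5^2/4 + 49.5^2/4) - 3*17
     = 0.044118 * 1261.25 - 51
     = 4.643382.
Step 4: Ties present; correction factor C = 1 - 12/(16^3 - 16) = 0.997059. Corrected H = 4.643382 / 0.997059 = 4.657080.
Step 5: Under H0, H ~ chi^2(3); p-value = 0.198700.
Step 6: alpha = 0.1. fail to reject H0.

H = 4.6571, df = 3, p = 0.198700, fail to reject H0.


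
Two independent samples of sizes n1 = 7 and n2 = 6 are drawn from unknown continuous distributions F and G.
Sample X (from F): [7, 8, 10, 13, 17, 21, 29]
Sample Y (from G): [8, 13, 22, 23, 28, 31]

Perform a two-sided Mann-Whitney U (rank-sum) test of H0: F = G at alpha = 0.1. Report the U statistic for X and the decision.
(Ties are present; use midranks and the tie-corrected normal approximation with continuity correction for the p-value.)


Step 1: Combine and sort all 13 observations; assign midranks.
sorted (value, group): (7,X), (8,X), (8,Y), (10,X), (13,X), (13,Y), (17,X), (21,X), (22,Y), (23,Y), (28,Y), (29,X), (31,Y)
ranks: 7->1, 8->2.5, 8->2.5, 10->4, 13->5.5, 13->5.5, 17->7, 21->8, 22->9, 23->10, 28->11, 29->12, 31->13
Step 2: Rank sum for X: R1 = 1 + 2.5 + 4 + 5.5 + 7 + 8 + 12 = 40.
Step 3: U_X = R1 - n1(n1+1)/2 = 40 - 7*8/2 = 40 - 28 = 12.
       U_Y = n1*n2 - U_X = 42 - 12 = 30.
Step 4: Ties are present, so use the tie-corrected normal approximation (with continuity correction) for the p-value.
Step 5: p-value = 0.223363; compare to alpha = 0.1. fail to reject H0.

U_X = 12, p = 0.223363, fail to reject H0 at alpha = 0.1.


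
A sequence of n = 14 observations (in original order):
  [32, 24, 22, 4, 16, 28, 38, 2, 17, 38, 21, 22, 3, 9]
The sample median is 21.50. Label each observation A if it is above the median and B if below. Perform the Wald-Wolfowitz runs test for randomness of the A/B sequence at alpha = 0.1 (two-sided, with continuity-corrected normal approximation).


Step 1: Compute median = 21.50; label A = above, B = below.
Labels in order: AAABBAABBABABB  (n_A = 7, n_B = 7)
Step 2: Count runs R = 8.
Step 3: Under H0 (random ordering), E[R] = 2*n_A*n_B/(n_A+n_B) + 1 = 2*7*7/14 + 1 = 8.0000.
        Var[R] = 2*n_A*n_B*(2*n_A*n_B - n_A - n_B) / ((n_A+n_B)^2 * (n_A+n_B-1)) = 8232/2548 = 3.2308.
        SD[R] = 1.7974.
Step 4: R = E[R], so z = 0 with no continuity correction.
Step 5: Two-sided p-value via normal approximation = 2*(1 - Phi(|z|)) = 1.000000.
Step 6: alpha = 0.1. fail to reject H0.

R = 8, z = 0.0000, p = 1.000000, fail to reject H0.


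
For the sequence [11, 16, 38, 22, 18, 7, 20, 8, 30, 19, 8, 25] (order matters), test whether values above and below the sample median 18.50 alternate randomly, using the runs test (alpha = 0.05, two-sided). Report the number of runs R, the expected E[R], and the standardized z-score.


Step 1: Compute median = 18.50; label A = above, B = below.
Labels in order: BBAABBABAABA  (n_A = 6, n_B = 6)
Step 2: Count runs R = 8.
Step 3: Under H0 (random ordering), E[R] = 2*n_A*n_B/(n_A+n_B) + 1 = 2*6*6/12 + 1 = 7.0000.
        Var[R] = 2*n_A*n_B*(2*n_A*n_B - n_A - n_B) / ((n_A+n_B)^2 * (n_A+n_B-1)) = 4320/1584 = 2.7273.
        SD[R] = 1.6514.
Step 4: Continuity-corrected z = (R - 0.5 - E[R]) / SD[R] = (8 - 0.5 - 7.0000) / 1.6514 = 0.3028.
Step 5: Two-sided p-value via normal approximation = 2*(1 - Phi(|z|)) = 0.762069.
Step 6: alpha = 0.05. fail to reject H0.

R = 8, z = 0.3028, p = 0.762069, fail to reject H0.


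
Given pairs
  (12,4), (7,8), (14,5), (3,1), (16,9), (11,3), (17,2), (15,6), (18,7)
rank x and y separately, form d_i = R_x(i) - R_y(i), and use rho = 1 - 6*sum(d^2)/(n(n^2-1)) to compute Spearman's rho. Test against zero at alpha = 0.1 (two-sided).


Step 1: Rank x and y separately (midranks; no ties here).
rank(x): 12->4, 7->2, 14->5, 3->1, 16->7, 11->3, 17->8, 15->6, 18->9
rank(y): 4->4, 8->8, 5->5, 1->1, 9->9, 3->3, 2->2, 6->6, 7->7
Step 2: d_i = R_x(i) - R_y(i); compute d_i^2.
  (4-4)^2=0, (2-8)^2=36, (5-5)^2=0, (1-1)^2=0, (7-9)^2=4, (3-3)^2=0, (8-2)^2=36, (6-6)^2=0, (9-7)^2=4
sum(d^2) = 80.
Step 3: rho = 1 - 6*80 / (9*(9^2 - 1)) = 1 - 480/720 = 0.333333.
Step 4: Under H0, t = rho * sqrt((n-2)/(1-rho^2)) = 0.9354 ~ t(7).
Step 5: Two-sided p-value from the t-distribution with 7 df = 0.380713.
Step 6: alpha = 0.1. fail to reject H0.

rho = 0.3333, p = 0.380713, fail to reject H0 at alpha = 0.1.


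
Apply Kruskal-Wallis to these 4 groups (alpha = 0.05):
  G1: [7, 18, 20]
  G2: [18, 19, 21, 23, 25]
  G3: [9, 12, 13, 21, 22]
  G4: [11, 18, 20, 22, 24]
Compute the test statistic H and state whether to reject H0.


Step 1: Combine all N = 18 observations and assign midranks.
sorted (value, group, rank): (7,G1,1), (9,G3,2), (11,G4,3), (12,G3,4), (13,G3,5), (18,G1,7), (18,G2,7), (18,G4,7), (19,G2,9), (20,G1,10.5), (20,G4,10.5), (21,G2,12.5), (21,G3,12.5), (22,G3,14.5), (22,G4,14.5), (23,G2,16), (24,G4,17), (25,G2,18)
Step 2: Sum ranks within each group.
R_1 = 18.5 (n_1 = 3)
R_2 = 62.5 (n_2 = 5)
R_3 = 38 (n_3 = 5)
R_4 = 52 (n_4 = 5)
Step 3: H = 12/(N(N+1)) * sum(R_i^2/n_i) - 3(N+1)
     = 12/(18*19) * (18.5^2/3 + 62.5^2/5 + 38^2/5 + 52^2/5) - 3*19
     = 0.035088 * 1724.93 - 57
     = 3.523977.
Step 4: Ties present; correction factor C = 1 - 42/(18^3 - 18) = 0.992776. Corrected H = 3.523977 / 0.992776 = 3.549619.
Step 5: Under H0, H ~ chi^2(3); p-value = 0.314384.
Step 6: alpha = 0.05. fail to reject H0.

H = 3.5496, df = 3, p = 0.314384, fail to reject H0.


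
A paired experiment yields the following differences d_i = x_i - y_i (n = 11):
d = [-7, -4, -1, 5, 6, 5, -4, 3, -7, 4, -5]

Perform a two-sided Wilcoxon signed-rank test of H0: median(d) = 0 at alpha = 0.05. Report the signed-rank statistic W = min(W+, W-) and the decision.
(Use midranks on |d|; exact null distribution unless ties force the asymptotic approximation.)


Step 1: Drop any zero differences (none here) and take |d_i|.
|d| = [7, 4, 1, 5, 6, 5, 4, 3, 7, 4, 5]
Step 2: Midrank |d_i| (ties get averaged ranks).
ranks: |7|->10.5, |4|->4, |1|->1, |5|->7, |6|->9, |5|->7, |4|->4, |3|->2, |7|->10.5, |4|->4, |5|->7
Step 3: Attach original signs; sum ranks with positive sign and with negative sign.
W+ = 7 + 9 + 7 + 2 + 4 = 29
W- = 10.5 + 4 + 1 + 4 + 10.5 + 7 = 37
(Check: W+ + W- = 66 should equal n(n+1)/2 = 66.)
Step 4: Test statistic W = min(W+, W-) = 29.
Step 5: Ties in |d|, so use the tie-corrected normal approximation.
        E[W] = n(n+1)/4 = 11*12/4 = 33.
        Tie groups: |d|=4 (t=3), |d|=5 (t=3), |d|=7 (t=2); sum(t^3 - t) = 54.
        Var[W] = n(n+1)(2n+1)/24 - sum(t^3-t)/48 = 3036/24 - 54/48 = 125.375.
        z = (W - E[W]) / sqrt(Var[W]) = (29 - 33) / 11.1971 = -0.3572.
        Two-sided p = 2*Phi(z) = 0.720916.
Step 6: alpha = 0.05. fail to reject H0.

W+ = 29, W- = 37, W = min = 29, p = 0.720916, fail to reject H0.


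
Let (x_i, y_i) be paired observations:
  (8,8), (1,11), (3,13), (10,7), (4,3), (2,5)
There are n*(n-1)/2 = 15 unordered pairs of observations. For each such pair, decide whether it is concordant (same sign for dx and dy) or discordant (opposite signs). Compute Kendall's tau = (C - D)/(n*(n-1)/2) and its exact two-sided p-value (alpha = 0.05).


Step 1: Enumerate the 15 unordered pairs (i,j) with i<j and classify each by sign(x_j-x_i) * sign(y_j-y_i).
  (1,2):dx=-7,dy=+3->D; (1,3):dx=-5,dy=+5->D; (1,4):dx=+2,dy=-1->D; (1,5):dx=-4,dy=-5->C
  (1,6):dx=-6,dy=-3->C; (2,3):dx=+2,dy=+2->C; (2,4):dx=+9,dy=-4->D; (2,5):dx=+3,dy=-8->D
  (2,6):dx=+1,dy=-6->D; (3,4):dx=+7,dy=-6->D; (3,5):dx=+1,dy=-10->D; (3,6):dx=-1,dy=-8->C
  (4,5):dx=-6,dy=-4->C; (4,6):dx=-8,dy=-2->C; (5,6):dx=-2,dy=+2->D
Step 2: C = 6, D = 9, total pairs = 15.
Step 3: tau = (C - D)/(n(n-1)/2) = (6 - 9)/15 = -0.200000.
Step 4: Exact two-sided p-value (enumerate n! = 720 permutations of y under H0): p = 0.719444.
Step 5: alpha = 0.05. fail to reject H0.

tau_b = -0.2000 (C=6, D=9), p = 0.719444, fail to reject H0.


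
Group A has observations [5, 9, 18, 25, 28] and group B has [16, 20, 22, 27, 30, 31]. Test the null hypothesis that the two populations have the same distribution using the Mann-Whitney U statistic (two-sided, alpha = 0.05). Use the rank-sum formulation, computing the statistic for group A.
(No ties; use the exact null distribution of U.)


Step 1: Combine and sort all 11 observations; assign midranks.
sorted (value, group): (5,X), (9,X), (16,Y), (18,X), (20,Y), (22,Y), (25,X), (27,Y), (28,X), (30,Y), (31,Y)
ranks: 5->1, 9->2, 16->3, 18->4, 20->5, 22->6, 25->7, 27->8, 28->9, 30->10, 31->11
Step 2: Rank sum for X: R1 = 1 + 2 + 4 + 7 + 9 = 23.
Step 3: U_X = R1 - n1(n1+1)/2 = 23 - 5*6/2 = 23 - 15 = 8.
       U_Y = n1*n2 - U_X = 30 - 8 = 22.
Step 4: No ties, so the exact null distribution of U (based on enumerating the C(11,5) = 462 equally likely rank assignments) gives the two-sided p-value.
Step 5: p-value = 0.246753; compare to alpha = 0.05. fail to reject H0.

U_X = 8, p = 0.246753, fail to reject H0 at alpha = 0.05.


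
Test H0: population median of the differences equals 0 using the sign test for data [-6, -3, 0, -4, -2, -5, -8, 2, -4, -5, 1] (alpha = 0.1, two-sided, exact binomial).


Step 1: Discard zero differences. Original n = 11; n_eff = number of nonzero differences = 10.
Nonzero differences (with sign): -6, -3, -4, -2, -5, -8, +2, -4, -5, +1
Step 2: Count signs: positive = 2, negative = 8.
Step 3: Under H0: P(positive) = 0.5, so the number of positives S ~ Bin(10, 0.5).
Step 4: Two-sided exact p-value = sum of Bin(10,0.5) probabilities at or below the observed probability = 0.109375.
Step 5: alpha = 0.1. fail to reject H0.

n_eff = 10, pos = 2, neg = 8, p = 0.109375, fail to reject H0.


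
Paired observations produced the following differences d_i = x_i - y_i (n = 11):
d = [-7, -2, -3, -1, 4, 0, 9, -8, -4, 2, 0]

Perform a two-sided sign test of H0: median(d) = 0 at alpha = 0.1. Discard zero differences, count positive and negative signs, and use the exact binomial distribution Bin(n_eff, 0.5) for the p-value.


Step 1: Discard zero differences. Original n = 11; n_eff = number of nonzero differences = 9.
Nonzero differences (with sign): -7, -2, -3, -1, +4, +9, -8, -4, +2
Step 2: Count signs: positive = 3, negative = 6.
Step 3: Under H0: P(positive) = 0.5, so the number of positives S ~ Bin(9, 0.5).
Step 4: Two-sided exact p-value = sum of Bin(9,0.5) probabilities at or below the observed probability = 0.507812.
Step 5: alpha = 0.1. fail to reject H0.

n_eff = 9, pos = 3, neg = 6, p = 0.507812, fail to reject H0.


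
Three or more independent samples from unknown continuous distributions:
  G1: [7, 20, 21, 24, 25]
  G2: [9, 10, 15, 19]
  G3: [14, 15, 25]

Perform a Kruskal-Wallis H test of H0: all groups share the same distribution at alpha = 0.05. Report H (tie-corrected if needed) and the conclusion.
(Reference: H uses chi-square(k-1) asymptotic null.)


Step 1: Combine all N = 12 observations and assign midranks.
sorted (value, group, rank): (7,G1,1), (9,G2,2), (10,G2,3), (14,G3,4), (15,G2,5.5), (15,G3,5.5), (19,G2,7), (20,G1,8), (21,G1,9), (24,G1,10), (25,G1,11.5), (25,G3,11.5)
Step 2: Sum ranks within each group.
R_1 = 39.5 (n_1 = 5)
R_2 = 17.5 (n_2 = 4)
R_3 = 21 (n_3 = 3)
Step 3: H = 12/(N(N+1)) * sum(R_i^2/n_i) - 3(N+1)
     = 12/(12*13) * (39.5^2/5 + 17.5^2/4 + 21^2/3) - 3*13
     = 0.076923 * 535.612 - 39
     = 2.200962.
Step 4: Ties present; correction factor C = 1 - 12/(12^3 - 12) = 0.993007. Corrected H = 2.200962 / 0.993007 = 2.216461.
Step 5: Under H0, H ~ chi^2(2); p-value = 0.330143.
Step 6: alpha = 0.05. fail to reject H0.

H = 2.2165, df = 2, p = 0.330143, fail to reject H0.


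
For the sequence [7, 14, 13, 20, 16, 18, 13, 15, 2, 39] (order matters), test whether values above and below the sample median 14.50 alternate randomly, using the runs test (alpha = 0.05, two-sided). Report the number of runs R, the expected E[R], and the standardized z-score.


Step 1: Compute median = 14.50; label A = above, B = below.
Labels in order: BBBAAABABA  (n_A = 5, n_B = 5)
Step 2: Count runs R = 6.
Step 3: Under H0 (random ordering), E[R] = 2*n_A*n_B/(n_A+n_B) + 1 = 2*5*5/10 + 1 = 6.0000.
        Var[R] = 2*n_A*n_B*(2*n_A*n_B - n_A - n_B) / ((n_A+n_B)^2 * (n_A+n_B-1)) = 2000/900 = 2.2222.
        SD[R] = 1.4907.
Step 4: R = E[R], so z = 0 with no continuity correction.
Step 5: Two-sided p-value via normal approximation = 2*(1 - Phi(|z|)) = 1.000000.
Step 6: alpha = 0.05. fail to reject H0.

R = 6, z = 0.0000, p = 1.000000, fail to reject H0.


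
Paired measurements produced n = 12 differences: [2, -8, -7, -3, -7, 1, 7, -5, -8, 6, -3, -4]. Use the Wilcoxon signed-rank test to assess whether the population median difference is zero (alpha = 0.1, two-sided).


Step 1: Drop any zero differences (none here) and take |d_i|.
|d| = [2, 8, 7, 3, 7, 1, 7, 5, 8, 6, 3, 4]
Step 2: Midrank |d_i| (ties get averaged ranks).
ranks: |2|->2, |8|->11.5, |7|->9, |3|->3.5, |7|->9, |1|->1, |7|->9, |5|->6, |8|->11.5, |6|->7, |3|->3.5, |4|->5
Step 3: Attach original signs; sum ranks with positive sign and with negative sign.
W+ = 2 + 1 + 9 + 7 = 19
W- = 11.5 + 9 + 3.5 + 9 + 6 + 11.5 + 3.5 + 5 = 59
(Check: W+ + W- = 78 should equal n(n+1)/2 = 78.)
Step 4: Test statistic W = min(W+, W-) = 19.
Step 5: Ties in |d|, so use the tie-corrected normal approximation.
        E[W] = n(n+1)/4 = 12*13/4 = 39.
        Tie groups: |d|=3 (t=2), |d|=7 (t=3), |d|=8 (t=2); sum(t^3 - t) = 36.
        Var[W] = n(n+1)(2n+1)/24 - sum(t^3-t)/48 = 3900/24 - 36/48 = 161.75.
        z = (W - E[W]) / sqrt(Var[W]) = (19 - 39) / 12.7181 = -1.5726.
        Two-sided p = 2*Phi(z) = 0.115820.
Step 6: alpha = 0.1. fail to reject H0.

W+ = 19, W- = 59, W = min = 19, p = 0.115820, fail to reject H0.


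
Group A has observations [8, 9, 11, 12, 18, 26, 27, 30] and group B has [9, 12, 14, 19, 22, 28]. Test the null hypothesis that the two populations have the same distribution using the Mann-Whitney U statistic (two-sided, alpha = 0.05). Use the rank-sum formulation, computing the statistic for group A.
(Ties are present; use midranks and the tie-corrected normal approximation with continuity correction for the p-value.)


Step 1: Combine and sort all 14 observations; assign midranks.
sorted (value, group): (8,X), (9,X), (9,Y), (11,X), (12,X), (12,Y), (14,Y), (18,X), (19,Y), (22,Y), (26,X), (27,X), (28,Y), (30,X)
ranks: 8->1, 9->2.5, 9->2.5, 11->4, 12->5.5, 12->5.5, 14->7, 18->8, 19->9, 22->10, 26->11, 27->12, 28->13, 30->14
Step 2: Rank sum for X: R1 = 1 + 2.5 + 4 + 5.5 + 8 + 11 + 12 + 14 = 58.
Step 3: U_X = R1 - n1(n1+1)/2 = 58 - 8*9/2 = 58 - 36 = 22.
       U_Y = n1*n2 - U_X = 48 - 22 = 26.
Step 4: Ties are present, so use the tie-corrected normal approximation (with continuity correction) for the p-value.
Step 5: p-value = 0.846116; compare to alpha = 0.05. fail to reject H0.

U_X = 22, p = 0.846116, fail to reject H0 at alpha = 0.05.


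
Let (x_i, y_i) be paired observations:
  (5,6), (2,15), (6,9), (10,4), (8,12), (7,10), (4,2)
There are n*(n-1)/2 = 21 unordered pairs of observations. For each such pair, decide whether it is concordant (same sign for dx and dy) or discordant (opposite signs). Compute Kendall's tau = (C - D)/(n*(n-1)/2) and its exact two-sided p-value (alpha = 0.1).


Step 1: Enumerate the 21 unordered pairs (i,j) with i<j and classify each by sign(x_j-x_i) * sign(y_j-y_i).
  (1,2):dx=-3,dy=+9->D; (1,3):dx=+1,dy=+3->C; (1,4):dx=+5,dy=-2->D; (1,5):dx=+3,dy=+6->C
  (1,6):dx=+2,dy=+4->C; (1,7):dx=-1,dy=-4->C; (2,3):dx=+4,dy=-6->D; (2,4):dx=+8,dy=-11->D
  (2,5):dx=+6,dy=-3->D; (2,6):dx=+5,dy=-5->D; (2,7):dx=+2,dy=-13->D; (3,4):dx=+4,dy=-5->D
  (3,5):dx=+2,dy=+3->C; (3,6):dx=+1,dy=+1->C; (3,7):dx=-2,dy=-7->C; (4,5):dx=-2,dy=+8->D
  (4,6):dx=-3,dy=+6->D; (4,7):dx=-6,dy=-2->C; (5,6):dx=-1,dy=-2->C; (5,7):dx=-4,dy=-10->C
  (6,7):dx=-3,dy=-8->C
Step 2: C = 11, D = 10, total pairs = 21.
Step 3: tau = (C - D)/(n(n-1)/2) = (11 - 10)/21 = 0.047619.
Step 4: Exact two-sided p-value (enumerate n! = 5040 permutations of y under H0): p = 1.000000.
Step 5: alpha = 0.1. fail to reject H0.

tau_b = 0.0476 (C=11, D=10), p = 1.000000, fail to reject H0.


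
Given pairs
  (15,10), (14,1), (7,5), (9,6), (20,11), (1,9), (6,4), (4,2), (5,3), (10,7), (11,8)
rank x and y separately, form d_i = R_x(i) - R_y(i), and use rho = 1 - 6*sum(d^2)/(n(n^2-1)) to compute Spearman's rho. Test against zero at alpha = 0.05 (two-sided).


Step 1: Rank x and y separately (midranks; no ties here).
rank(x): 15->10, 14->9, 7->5, 9->6, 20->11, 1->1, 6->4, 4->2, 5->3, 10->7, 11->8
rank(y): 10->10, 1->1, 5->5, 6->6, 11->11, 9->9, 4->4, 2->2, 3->3, 7->7, 8->8
Step 2: d_i = R_x(i) - R_y(i); compute d_i^2.
  (10-10)^2=0, (9-1)^2=64, (5-5)^2=0, (6-6)^2=0, (11-11)^2=0, (1-9)^2=64, (4-4)^2=0, (2-2)^2=0, (3-3)^2=0, (7-7)^2=0, (8-8)^2=0
sum(d^2) = 128.
Step 3: rho = 1 - 6*128 / (11*(11^2 - 1)) = 1 - 768/1320 = 0.418182.
Step 4: Under H0, t = rho * sqrt((n-2)/(1-rho^2)) = 1.3811 ~ t(9).
Step 5: Two-sided p-value from the t-distribution with 9 df = 0.200570.
Step 6: alpha = 0.05. fail to reject H0.

rho = 0.4182, p = 0.200570, fail to reject H0 at alpha = 0.05.


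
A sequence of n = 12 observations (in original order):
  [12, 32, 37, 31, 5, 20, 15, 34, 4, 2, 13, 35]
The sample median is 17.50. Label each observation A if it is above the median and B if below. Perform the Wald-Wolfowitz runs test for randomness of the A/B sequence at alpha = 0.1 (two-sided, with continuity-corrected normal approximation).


Step 1: Compute median = 17.50; label A = above, B = below.
Labels in order: BAAABABABBBA  (n_A = 6, n_B = 6)
Step 2: Count runs R = 8.
Step 3: Under H0 (random ordering), E[R] = 2*n_A*n_B/(n_A+n_B) + 1 = 2*6*6/12 + 1 = 7.0000.
        Var[R] = 2*n_A*n_B*(2*n_A*n_B - n_A - n_B) / ((n_A+n_B)^2 * (n_A+n_B-1)) = 4320/1584 = 2.7273.
        SD[R] = 1.6514.
Step 4: Continuity-corrected z = (R - 0.5 - E[R]) / SD[R] = (8 - 0.5 - 7.0000) / 1.6514 = 0.3028.
Step 5: Two-sided p-value via normal approximation = 2*(1 - Phi(|z|)) = 0.762069.
Step 6: alpha = 0.1. fail to reject H0.

R = 8, z = 0.3028, p = 0.762069, fail to reject H0.


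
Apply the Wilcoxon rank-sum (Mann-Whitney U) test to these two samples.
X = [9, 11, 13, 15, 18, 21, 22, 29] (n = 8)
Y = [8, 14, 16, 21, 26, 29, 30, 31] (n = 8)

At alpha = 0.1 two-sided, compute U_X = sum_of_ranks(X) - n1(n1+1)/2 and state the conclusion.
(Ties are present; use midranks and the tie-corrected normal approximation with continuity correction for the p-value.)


Step 1: Combine and sort all 16 observations; assign midranks.
sorted (value, group): (8,Y), (9,X), (11,X), (13,X), (14,Y), (15,X), (16,Y), (18,X), (21,X), (21,Y), (22,X), (26,Y), (29,X), (29,Y), (30,Y), (31,Y)
ranks: 8->1, 9->2, 11->3, 13->4, 14->5, 15->6, 16->7, 18->8, 21->9.5, 21->9.5, 22->11, 26->12, 29->13.5, 29->13.5, 30->15, 31->16
Step 2: Rank sum for X: R1 = 2 + 3 + 4 + 6 + 8 + 9.5 + 11 + 13.5 = 57.
Step 3: U_X = R1 - n1(n1+1)/2 = 57 - 8*9/2 = 57 - 36 = 21.
       U_Y = n1*n2 - U_X = 64 - 21 = 43.
Step 4: Ties are present, so use the tie-corrected normal approximation (with continuity correction) for the p-value.
Step 5: p-value = 0.269443; compare to alpha = 0.1. fail to reject H0.

U_X = 21, p = 0.269443, fail to reject H0 at alpha = 0.1.
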